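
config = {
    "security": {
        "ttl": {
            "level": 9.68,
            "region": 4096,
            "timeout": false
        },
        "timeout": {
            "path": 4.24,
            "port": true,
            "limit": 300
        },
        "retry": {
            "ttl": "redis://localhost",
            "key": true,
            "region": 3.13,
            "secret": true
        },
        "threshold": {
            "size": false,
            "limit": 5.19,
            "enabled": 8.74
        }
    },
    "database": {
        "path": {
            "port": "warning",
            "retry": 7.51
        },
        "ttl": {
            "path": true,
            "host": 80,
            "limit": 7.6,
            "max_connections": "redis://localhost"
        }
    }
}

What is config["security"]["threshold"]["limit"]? 5.19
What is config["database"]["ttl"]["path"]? True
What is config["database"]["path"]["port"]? "warning"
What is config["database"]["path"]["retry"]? 7.51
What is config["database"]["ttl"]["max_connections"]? "redis://localhost"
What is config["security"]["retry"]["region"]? 3.13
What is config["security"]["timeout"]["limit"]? 300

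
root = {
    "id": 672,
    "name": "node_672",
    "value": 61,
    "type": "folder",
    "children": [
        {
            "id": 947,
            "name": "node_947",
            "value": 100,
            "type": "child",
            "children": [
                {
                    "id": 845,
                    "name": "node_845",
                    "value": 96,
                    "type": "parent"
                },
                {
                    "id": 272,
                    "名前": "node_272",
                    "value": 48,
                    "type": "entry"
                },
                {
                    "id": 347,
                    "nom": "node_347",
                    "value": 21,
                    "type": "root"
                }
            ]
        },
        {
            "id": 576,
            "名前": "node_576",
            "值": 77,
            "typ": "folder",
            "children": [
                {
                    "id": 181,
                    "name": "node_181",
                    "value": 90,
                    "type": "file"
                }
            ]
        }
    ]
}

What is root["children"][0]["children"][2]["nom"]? "node_347"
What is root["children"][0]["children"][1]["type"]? "entry"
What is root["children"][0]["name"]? "node_947"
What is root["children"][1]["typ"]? "folder"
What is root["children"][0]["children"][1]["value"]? 48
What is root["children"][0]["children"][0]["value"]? 96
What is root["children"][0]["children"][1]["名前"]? "node_272"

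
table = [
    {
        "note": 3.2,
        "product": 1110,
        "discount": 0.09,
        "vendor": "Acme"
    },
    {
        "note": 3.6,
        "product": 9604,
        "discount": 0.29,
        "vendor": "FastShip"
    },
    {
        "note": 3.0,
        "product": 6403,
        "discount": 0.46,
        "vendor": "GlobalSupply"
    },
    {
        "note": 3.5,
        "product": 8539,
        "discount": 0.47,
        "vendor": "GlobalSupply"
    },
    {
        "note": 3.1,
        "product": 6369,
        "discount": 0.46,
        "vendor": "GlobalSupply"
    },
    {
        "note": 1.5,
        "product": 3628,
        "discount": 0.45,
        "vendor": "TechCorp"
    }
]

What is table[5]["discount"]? 0.45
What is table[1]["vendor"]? "FastShip"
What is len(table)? 6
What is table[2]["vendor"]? "GlobalSupply"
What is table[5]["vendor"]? "TechCorp"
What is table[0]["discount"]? 0.09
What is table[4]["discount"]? 0.46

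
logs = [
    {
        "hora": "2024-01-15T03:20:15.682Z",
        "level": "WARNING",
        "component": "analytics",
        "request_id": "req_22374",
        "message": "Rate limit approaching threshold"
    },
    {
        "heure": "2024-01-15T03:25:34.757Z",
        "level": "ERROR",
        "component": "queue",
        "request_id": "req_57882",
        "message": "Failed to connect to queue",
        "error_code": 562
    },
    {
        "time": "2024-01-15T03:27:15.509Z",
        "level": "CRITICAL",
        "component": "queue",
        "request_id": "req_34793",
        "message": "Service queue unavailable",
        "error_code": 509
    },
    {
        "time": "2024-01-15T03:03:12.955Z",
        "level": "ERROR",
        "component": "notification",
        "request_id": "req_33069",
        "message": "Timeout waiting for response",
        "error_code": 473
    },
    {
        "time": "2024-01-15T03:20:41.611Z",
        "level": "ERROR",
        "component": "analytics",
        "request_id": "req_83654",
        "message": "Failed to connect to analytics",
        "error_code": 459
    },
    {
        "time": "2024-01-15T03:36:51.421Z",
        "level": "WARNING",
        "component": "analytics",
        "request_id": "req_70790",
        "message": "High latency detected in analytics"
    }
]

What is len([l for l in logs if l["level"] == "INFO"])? 0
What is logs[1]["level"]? "ERROR"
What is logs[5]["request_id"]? "req_70790"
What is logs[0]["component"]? "analytics"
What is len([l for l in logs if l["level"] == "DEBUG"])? 0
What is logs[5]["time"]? "2024-01-15T03:36:51.421Z"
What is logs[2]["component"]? "queue"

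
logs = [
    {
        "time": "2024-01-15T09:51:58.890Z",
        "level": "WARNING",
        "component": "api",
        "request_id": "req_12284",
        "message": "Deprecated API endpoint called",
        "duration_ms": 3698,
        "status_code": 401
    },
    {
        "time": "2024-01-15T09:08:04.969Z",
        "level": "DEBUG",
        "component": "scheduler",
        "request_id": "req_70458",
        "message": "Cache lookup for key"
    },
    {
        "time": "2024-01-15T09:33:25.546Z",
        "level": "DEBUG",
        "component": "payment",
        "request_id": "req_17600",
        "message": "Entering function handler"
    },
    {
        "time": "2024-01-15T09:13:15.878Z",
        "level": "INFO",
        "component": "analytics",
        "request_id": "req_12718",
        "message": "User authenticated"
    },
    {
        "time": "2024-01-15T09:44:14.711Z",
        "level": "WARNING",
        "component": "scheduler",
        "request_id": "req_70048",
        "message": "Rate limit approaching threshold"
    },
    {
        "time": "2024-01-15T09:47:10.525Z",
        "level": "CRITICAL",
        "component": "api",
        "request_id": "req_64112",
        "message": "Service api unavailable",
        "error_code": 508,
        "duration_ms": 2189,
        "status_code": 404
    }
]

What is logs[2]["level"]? "DEBUG"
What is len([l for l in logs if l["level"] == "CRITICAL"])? 1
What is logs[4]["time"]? "2024-01-15T09:44:14.711Z"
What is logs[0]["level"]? "WARNING"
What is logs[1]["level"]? "DEBUG"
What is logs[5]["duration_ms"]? 2189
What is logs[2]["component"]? "payment"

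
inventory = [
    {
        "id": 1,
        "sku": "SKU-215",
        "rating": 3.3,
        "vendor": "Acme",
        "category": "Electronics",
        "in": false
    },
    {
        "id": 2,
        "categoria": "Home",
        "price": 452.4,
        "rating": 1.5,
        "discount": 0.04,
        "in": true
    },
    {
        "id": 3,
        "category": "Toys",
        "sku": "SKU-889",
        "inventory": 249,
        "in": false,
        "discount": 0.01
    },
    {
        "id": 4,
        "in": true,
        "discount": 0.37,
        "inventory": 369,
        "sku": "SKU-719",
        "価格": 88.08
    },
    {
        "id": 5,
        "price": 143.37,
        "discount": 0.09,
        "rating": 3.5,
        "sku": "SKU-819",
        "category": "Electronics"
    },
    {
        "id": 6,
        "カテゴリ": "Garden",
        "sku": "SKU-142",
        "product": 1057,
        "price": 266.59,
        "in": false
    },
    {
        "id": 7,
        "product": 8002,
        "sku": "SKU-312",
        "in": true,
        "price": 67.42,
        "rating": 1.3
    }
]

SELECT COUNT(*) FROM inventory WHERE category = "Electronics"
2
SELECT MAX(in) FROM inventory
True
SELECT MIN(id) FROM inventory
1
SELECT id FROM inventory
[1, 2, 3, 4, 5, 6, 7]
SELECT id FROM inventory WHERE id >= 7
[7]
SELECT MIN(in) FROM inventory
False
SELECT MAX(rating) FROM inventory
3.5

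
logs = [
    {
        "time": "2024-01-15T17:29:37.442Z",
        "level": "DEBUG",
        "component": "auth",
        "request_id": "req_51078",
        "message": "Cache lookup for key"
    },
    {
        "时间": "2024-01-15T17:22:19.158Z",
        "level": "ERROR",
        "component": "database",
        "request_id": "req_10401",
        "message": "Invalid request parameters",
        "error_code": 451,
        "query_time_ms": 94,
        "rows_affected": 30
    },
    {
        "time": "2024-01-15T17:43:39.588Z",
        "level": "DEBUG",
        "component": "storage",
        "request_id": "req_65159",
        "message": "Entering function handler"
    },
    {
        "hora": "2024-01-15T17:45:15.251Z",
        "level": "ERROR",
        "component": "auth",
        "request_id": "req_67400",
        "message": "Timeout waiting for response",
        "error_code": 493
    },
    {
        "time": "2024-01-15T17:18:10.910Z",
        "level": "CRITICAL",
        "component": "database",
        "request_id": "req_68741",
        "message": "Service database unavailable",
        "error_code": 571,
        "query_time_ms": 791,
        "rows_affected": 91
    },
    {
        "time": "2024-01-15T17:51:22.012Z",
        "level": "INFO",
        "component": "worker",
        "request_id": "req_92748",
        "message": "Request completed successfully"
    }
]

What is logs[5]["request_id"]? "req_92748"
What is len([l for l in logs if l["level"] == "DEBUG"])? 2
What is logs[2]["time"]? "2024-01-15T17:43:39.588Z"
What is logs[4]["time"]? "2024-01-15T17:18:10.910Z"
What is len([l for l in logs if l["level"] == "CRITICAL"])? 1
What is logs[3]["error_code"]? 493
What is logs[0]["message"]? "Cache lookup for key"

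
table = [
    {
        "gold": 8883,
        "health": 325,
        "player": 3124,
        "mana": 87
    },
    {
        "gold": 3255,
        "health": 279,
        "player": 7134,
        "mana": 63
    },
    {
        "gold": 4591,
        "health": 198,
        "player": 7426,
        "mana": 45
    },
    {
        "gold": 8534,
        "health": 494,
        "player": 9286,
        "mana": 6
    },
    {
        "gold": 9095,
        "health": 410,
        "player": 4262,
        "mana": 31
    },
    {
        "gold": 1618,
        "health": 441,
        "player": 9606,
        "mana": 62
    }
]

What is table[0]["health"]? 325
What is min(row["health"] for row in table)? 198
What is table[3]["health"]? 494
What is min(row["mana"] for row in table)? 6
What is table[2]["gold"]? 4591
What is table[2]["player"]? 7426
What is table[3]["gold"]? 8534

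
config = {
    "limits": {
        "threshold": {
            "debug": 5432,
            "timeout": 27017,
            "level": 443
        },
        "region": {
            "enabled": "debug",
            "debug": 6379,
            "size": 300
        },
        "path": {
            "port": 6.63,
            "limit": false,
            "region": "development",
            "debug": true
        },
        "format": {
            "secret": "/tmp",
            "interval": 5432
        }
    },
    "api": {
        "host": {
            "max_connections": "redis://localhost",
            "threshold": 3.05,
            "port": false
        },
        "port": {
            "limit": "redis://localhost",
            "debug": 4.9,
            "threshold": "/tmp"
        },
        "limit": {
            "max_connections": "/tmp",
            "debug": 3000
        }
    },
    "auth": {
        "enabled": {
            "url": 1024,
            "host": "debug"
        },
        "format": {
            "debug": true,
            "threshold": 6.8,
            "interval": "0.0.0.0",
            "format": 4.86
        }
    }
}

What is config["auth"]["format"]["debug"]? True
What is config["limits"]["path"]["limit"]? False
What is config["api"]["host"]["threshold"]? 3.05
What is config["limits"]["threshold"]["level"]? 443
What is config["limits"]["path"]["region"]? "development"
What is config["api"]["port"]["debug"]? 4.9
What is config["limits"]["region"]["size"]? 300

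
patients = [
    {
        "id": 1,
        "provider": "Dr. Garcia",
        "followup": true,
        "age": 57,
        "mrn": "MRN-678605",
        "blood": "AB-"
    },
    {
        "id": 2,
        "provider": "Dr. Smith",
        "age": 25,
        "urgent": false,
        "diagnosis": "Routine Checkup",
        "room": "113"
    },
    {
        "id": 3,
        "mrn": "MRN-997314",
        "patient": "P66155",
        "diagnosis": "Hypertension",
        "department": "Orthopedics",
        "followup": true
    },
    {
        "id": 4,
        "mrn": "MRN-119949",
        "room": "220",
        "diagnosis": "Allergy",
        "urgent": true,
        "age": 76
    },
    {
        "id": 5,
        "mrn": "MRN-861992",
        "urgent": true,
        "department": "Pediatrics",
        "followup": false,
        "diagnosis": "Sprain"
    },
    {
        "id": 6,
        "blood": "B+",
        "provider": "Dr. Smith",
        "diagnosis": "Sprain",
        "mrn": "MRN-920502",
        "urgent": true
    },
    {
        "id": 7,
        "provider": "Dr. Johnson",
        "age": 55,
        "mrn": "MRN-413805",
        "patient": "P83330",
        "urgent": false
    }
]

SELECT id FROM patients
[1, 2, 3, 4, 5, 6, 7]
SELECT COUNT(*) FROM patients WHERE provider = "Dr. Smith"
2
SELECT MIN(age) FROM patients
25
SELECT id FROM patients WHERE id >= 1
[1, 2, 3, 4, 5, 6, 7]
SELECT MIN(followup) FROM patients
False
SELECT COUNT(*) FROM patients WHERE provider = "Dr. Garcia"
1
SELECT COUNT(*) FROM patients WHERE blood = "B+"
1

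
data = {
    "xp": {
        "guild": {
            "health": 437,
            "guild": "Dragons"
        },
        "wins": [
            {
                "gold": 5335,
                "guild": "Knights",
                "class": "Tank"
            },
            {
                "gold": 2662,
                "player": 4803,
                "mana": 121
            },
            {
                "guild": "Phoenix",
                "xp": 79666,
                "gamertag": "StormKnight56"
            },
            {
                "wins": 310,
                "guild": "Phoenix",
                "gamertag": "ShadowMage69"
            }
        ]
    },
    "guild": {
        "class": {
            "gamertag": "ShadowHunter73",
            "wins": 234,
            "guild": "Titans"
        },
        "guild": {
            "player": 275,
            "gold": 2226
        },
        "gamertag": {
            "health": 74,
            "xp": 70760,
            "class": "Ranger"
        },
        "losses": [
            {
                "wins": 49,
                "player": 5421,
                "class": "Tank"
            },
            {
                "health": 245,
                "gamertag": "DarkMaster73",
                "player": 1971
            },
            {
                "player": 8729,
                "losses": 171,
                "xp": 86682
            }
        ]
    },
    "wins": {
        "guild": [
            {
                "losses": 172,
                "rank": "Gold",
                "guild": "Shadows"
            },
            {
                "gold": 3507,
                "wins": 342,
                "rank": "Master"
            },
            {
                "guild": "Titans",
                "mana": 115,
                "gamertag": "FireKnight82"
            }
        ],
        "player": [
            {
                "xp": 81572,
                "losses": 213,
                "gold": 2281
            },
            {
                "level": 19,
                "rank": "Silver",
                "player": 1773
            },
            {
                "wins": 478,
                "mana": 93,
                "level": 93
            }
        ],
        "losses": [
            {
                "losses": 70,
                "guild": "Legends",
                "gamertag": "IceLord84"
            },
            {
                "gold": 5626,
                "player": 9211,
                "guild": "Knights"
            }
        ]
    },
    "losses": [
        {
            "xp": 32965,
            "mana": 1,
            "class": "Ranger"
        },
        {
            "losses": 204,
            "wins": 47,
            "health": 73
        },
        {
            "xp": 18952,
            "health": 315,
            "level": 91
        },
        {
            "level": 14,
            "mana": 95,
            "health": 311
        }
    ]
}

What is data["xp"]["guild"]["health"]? 437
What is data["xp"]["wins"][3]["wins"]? 310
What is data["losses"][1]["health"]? 73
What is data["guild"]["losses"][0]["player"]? 5421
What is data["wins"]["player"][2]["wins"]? 478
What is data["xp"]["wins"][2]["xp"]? 79666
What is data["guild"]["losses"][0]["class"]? "Tank"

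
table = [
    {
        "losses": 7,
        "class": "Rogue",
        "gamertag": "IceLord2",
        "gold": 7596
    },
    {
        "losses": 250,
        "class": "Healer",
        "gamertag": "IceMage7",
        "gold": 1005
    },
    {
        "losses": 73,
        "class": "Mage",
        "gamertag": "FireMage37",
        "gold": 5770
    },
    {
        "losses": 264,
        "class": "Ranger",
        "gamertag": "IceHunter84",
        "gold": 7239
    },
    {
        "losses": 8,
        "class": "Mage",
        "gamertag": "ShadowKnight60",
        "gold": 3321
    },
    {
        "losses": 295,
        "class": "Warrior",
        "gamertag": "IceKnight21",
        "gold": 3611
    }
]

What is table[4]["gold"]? 3321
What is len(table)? 6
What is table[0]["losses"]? 7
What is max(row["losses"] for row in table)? 295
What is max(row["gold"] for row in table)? 7596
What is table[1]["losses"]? 250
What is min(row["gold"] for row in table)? 1005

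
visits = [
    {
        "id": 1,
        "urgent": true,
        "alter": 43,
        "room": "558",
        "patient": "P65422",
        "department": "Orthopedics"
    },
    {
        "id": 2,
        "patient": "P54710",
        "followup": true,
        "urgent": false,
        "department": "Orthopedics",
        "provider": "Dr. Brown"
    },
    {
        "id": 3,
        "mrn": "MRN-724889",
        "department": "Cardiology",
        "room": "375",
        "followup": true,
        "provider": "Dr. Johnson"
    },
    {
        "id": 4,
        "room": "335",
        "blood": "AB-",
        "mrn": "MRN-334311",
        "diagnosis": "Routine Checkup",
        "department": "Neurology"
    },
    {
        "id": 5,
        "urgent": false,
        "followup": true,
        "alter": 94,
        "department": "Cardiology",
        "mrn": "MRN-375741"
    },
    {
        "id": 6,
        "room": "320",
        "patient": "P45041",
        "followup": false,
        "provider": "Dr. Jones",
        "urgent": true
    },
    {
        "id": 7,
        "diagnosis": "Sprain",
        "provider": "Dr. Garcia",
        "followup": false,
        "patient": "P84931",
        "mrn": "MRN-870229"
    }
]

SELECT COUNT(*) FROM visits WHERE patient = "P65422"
1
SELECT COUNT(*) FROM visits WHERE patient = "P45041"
1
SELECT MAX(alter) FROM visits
94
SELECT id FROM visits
[1, 2, 3, 4, 5, 6, 7]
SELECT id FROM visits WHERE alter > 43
[5]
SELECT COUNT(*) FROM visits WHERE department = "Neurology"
1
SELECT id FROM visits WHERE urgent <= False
[2, 5]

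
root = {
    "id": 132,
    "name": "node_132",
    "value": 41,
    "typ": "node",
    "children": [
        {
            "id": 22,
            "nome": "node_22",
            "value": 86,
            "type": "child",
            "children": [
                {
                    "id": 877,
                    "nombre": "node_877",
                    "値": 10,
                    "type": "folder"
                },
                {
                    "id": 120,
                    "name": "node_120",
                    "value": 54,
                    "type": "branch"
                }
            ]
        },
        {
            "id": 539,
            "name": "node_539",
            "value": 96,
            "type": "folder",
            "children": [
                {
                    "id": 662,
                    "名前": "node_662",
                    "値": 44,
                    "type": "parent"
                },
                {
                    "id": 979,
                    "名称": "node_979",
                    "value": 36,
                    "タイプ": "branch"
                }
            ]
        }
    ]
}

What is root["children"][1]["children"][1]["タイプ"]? "branch"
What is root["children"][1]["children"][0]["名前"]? "node_662"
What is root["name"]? "node_132"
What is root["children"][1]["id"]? 539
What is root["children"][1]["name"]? "node_539"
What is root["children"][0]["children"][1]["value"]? 54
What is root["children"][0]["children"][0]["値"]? 10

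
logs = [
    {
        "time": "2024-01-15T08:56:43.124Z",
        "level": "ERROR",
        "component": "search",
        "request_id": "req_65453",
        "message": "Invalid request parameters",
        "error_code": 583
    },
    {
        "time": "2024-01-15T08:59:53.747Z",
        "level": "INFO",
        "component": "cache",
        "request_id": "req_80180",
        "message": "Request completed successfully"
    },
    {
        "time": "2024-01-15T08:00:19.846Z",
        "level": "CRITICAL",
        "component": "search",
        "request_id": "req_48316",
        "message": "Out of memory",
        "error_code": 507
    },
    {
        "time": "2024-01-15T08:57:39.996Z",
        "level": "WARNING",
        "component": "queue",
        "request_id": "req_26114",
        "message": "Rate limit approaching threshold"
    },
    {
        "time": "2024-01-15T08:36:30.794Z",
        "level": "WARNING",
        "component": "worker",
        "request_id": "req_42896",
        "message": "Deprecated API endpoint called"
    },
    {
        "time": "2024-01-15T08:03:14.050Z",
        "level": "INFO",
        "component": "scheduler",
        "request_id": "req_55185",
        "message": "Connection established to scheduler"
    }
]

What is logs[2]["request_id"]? "req_48316"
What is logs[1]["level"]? "INFO"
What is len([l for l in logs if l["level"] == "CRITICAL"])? 1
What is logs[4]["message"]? "Deprecated API endpoint called"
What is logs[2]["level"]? "CRITICAL"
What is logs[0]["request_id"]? "req_65453"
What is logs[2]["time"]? "2024-01-15T08:00:19.846Z"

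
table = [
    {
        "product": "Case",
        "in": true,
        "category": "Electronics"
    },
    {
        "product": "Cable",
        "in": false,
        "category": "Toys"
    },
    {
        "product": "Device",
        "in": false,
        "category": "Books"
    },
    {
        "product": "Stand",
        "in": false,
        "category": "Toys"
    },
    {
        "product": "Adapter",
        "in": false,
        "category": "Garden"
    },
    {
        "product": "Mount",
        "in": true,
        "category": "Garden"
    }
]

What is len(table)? 6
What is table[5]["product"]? "Mount"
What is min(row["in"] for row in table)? False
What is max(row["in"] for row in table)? True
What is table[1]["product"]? "Cable"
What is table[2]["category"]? "Books"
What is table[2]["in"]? False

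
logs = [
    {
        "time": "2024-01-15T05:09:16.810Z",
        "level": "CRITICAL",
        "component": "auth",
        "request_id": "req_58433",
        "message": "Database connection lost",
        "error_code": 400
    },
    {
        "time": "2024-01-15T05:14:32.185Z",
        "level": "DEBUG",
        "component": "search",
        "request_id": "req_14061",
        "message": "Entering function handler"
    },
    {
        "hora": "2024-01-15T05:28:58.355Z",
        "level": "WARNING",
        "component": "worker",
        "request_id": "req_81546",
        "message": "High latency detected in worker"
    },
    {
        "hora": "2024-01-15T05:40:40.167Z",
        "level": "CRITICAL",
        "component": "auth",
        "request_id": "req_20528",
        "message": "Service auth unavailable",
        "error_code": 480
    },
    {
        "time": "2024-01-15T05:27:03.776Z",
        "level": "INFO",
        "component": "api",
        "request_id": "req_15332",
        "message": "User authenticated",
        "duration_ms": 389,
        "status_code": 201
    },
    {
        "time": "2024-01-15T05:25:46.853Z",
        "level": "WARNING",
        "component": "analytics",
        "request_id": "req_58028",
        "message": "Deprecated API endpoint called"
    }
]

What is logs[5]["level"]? "WARNING"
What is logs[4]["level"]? "INFO"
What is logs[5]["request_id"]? "req_58028"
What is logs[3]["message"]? "Service auth unavailable"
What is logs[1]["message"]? "Entering function handler"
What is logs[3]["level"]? "CRITICAL"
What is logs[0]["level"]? "CRITICAL"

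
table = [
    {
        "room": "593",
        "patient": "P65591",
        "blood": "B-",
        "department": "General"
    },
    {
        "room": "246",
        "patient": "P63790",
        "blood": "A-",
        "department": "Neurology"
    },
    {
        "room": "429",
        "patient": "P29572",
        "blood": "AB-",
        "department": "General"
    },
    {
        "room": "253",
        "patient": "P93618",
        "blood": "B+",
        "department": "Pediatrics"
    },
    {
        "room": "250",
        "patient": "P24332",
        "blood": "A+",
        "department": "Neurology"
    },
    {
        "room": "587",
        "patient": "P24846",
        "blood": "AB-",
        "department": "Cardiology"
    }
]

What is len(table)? 6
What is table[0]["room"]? "593"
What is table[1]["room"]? "246"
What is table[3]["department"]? "Pediatrics"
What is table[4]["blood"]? "A+"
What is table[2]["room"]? "429"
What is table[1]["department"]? "Neurology"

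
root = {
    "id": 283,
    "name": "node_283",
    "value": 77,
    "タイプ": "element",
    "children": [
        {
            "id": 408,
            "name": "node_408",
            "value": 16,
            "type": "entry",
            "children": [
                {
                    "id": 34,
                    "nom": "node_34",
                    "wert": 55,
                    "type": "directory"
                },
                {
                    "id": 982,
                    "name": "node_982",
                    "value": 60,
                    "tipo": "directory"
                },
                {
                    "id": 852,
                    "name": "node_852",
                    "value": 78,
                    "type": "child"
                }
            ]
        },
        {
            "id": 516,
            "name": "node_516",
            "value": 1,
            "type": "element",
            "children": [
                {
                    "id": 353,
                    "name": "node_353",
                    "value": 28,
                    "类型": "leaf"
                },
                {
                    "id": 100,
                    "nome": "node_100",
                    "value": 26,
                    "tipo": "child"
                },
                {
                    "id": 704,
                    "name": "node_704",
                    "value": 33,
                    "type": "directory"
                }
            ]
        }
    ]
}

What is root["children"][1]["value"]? 1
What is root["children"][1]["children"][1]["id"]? 100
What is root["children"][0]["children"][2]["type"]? "child"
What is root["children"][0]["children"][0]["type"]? "directory"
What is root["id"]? 283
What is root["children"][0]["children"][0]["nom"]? "node_34"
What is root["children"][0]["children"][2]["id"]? 852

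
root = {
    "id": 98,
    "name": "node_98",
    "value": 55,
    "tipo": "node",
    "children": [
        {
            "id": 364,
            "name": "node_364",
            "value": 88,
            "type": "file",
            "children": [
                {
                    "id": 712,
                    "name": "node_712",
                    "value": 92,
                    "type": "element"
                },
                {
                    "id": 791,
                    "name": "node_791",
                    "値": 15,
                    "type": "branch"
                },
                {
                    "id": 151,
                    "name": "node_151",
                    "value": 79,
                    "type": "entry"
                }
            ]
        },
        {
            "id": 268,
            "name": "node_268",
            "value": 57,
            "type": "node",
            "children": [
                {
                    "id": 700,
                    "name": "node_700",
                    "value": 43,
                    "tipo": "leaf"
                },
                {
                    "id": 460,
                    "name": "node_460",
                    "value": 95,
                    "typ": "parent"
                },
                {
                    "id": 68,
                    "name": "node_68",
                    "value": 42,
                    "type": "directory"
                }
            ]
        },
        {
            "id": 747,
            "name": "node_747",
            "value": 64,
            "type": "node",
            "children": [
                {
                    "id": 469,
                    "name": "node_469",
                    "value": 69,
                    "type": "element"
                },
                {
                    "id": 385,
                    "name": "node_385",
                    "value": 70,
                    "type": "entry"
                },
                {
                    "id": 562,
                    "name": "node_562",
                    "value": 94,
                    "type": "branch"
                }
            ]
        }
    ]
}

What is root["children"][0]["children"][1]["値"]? 15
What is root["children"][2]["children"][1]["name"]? "node_385"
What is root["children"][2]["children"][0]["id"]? 469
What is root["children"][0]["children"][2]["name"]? "node_151"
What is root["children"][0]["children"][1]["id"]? 791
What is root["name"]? "node_98"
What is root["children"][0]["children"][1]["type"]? "branch"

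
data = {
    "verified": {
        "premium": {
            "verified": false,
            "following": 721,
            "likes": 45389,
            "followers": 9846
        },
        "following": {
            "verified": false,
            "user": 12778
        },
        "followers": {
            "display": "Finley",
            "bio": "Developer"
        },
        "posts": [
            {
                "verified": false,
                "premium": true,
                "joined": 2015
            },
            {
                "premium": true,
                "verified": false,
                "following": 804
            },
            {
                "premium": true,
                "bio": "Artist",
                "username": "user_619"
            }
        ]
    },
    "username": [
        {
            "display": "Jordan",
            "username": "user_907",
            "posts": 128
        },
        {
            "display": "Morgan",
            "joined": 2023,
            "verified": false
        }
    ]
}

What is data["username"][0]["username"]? "user_907"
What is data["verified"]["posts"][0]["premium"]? True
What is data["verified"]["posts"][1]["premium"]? True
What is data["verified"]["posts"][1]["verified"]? False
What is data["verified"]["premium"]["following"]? 721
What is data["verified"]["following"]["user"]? 12778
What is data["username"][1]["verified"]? False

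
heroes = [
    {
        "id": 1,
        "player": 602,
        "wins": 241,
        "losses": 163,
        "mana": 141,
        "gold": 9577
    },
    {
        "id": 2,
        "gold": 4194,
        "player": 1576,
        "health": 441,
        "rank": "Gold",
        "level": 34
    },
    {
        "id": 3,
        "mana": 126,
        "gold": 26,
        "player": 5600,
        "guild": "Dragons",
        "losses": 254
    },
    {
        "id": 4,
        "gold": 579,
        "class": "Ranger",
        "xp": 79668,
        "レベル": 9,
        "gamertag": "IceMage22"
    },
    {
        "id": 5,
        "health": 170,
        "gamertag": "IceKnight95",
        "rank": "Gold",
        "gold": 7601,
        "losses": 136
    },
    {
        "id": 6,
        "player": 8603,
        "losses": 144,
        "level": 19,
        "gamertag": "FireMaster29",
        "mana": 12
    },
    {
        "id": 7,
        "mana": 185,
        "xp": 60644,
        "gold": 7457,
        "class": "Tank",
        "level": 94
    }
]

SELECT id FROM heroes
[1, 2, 3, 4, 5, 6, 7]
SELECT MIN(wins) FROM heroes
241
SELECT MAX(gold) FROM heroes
9577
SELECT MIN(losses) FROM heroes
136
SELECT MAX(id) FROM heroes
7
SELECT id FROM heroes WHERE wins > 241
[]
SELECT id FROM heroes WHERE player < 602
[]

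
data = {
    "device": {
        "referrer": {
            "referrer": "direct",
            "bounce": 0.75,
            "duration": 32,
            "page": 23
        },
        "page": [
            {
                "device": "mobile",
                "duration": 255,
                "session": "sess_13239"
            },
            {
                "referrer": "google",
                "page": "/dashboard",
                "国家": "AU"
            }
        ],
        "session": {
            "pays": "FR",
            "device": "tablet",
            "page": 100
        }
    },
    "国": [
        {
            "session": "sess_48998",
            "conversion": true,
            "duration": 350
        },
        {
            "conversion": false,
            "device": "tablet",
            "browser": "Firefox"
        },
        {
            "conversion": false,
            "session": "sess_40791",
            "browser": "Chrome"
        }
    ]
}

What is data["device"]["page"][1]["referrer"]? "google"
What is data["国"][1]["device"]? "tablet"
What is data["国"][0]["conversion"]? True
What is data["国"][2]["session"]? "sess_40791"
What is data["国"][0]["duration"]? 350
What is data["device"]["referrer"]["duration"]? 32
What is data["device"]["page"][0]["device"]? "mobile"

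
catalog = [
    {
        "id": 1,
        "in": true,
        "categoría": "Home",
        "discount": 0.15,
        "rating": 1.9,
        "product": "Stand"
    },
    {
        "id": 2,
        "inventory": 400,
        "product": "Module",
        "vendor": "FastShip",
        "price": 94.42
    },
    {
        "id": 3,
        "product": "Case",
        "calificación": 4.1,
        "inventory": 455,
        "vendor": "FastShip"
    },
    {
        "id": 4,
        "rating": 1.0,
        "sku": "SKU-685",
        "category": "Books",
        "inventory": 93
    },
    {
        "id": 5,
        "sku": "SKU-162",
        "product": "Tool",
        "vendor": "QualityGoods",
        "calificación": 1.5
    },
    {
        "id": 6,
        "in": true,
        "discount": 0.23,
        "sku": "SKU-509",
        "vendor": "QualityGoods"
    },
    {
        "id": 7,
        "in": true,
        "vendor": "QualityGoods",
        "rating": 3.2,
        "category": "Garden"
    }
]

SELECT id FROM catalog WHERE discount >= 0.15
[1, 6]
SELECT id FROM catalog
[1, 2, 3, 4, 5, 6, 7]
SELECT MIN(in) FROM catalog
True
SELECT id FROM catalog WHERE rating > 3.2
[]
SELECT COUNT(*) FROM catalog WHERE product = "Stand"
1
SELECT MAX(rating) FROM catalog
3.2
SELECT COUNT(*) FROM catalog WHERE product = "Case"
1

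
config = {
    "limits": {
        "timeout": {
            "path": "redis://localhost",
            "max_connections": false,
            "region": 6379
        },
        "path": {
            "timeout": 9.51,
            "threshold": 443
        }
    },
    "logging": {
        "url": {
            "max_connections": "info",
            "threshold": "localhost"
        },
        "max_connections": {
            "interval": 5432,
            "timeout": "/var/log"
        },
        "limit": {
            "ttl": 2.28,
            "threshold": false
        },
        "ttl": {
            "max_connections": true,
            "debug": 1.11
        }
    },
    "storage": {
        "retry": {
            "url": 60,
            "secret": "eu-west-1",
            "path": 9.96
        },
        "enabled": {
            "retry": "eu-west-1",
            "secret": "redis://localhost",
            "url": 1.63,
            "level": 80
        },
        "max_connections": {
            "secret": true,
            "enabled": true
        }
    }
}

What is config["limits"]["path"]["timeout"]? 9.51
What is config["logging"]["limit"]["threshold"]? False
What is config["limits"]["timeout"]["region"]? 6379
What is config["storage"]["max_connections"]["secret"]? True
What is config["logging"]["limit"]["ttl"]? 2.28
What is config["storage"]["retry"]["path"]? 9.96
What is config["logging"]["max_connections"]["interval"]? 5432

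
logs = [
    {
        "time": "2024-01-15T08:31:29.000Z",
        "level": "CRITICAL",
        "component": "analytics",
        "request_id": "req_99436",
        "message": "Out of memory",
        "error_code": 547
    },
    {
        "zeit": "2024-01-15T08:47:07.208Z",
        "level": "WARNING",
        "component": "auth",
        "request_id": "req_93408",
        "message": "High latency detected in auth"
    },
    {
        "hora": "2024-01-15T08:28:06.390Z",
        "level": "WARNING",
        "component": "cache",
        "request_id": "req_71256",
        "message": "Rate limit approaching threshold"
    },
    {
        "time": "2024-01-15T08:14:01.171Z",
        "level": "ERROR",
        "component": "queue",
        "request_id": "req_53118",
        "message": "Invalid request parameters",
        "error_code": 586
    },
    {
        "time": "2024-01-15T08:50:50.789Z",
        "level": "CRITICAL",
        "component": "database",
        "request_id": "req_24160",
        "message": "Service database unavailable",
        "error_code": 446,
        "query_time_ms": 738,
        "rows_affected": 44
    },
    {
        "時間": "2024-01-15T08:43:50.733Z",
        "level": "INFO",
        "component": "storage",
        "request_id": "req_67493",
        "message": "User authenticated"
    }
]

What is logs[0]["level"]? "CRITICAL"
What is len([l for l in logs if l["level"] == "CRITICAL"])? 2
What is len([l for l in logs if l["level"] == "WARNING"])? 2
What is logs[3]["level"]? "ERROR"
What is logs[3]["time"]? "2024-01-15T08:14:01.171Z"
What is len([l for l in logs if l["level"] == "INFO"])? 1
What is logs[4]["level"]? "CRITICAL"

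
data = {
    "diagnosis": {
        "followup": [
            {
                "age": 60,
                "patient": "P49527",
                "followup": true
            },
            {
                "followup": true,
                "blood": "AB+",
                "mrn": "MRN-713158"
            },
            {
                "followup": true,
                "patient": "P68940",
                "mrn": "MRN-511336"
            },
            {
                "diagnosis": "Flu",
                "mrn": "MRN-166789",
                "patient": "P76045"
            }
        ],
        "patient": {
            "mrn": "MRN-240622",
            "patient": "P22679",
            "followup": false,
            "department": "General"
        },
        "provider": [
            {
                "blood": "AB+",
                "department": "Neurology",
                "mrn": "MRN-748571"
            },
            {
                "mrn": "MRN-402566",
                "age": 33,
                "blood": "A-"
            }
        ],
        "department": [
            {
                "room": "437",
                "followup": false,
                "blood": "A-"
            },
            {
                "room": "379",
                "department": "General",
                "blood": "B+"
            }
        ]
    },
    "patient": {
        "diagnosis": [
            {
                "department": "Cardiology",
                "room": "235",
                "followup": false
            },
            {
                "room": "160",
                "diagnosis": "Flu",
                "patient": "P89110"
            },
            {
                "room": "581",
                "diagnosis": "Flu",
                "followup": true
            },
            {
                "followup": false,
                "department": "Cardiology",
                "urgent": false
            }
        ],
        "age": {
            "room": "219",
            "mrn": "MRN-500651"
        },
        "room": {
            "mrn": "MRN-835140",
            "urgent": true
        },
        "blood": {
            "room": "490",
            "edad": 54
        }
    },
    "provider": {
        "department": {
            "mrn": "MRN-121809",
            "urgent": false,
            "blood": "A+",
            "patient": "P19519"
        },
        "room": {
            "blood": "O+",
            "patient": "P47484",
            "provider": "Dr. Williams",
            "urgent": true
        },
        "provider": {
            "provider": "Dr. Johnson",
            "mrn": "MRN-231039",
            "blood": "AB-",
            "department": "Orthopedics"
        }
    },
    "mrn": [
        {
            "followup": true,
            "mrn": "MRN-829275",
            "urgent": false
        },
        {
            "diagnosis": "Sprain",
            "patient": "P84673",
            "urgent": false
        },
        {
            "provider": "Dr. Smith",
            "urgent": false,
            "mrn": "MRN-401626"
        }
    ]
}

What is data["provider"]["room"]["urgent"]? True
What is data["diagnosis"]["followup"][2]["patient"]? "P68940"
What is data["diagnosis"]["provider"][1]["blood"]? "A-"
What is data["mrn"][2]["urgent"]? False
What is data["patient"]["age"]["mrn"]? "MRN-500651"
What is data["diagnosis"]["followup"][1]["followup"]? True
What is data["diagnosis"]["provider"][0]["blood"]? "AB+"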